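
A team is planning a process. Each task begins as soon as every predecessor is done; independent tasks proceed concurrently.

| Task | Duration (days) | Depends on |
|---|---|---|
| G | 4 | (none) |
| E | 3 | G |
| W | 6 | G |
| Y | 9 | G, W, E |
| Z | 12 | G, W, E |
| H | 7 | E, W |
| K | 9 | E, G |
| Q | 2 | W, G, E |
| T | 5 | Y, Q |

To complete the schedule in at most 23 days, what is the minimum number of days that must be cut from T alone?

1

Current finish: 24 days; target: 23.
T is on every critical path, so each day cut from T cuts the finish by one (this holds down to a finish of 22).
Need 24 − 23 = 1 day off T → T becomes 4 days, finish becomes 23.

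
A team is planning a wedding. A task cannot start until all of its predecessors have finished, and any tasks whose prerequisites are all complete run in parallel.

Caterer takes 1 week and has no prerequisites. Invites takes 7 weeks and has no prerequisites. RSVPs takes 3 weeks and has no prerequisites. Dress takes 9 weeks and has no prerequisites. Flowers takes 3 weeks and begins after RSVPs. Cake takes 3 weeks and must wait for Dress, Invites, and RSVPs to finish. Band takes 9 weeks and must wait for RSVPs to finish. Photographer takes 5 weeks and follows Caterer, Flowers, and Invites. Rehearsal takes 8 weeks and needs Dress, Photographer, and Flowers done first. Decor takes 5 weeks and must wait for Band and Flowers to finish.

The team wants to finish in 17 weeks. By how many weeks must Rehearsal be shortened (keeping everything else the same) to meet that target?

Current finish: 20 weeks; target: 17.
Rehearsal is on every critical path, so each week cut from Rehearsal cuts the finish by one (this holds down to a finish of 17).
Need 20 − 17 = 3 weeks off Rehearsal → Rehearsal becomes 5 weeks, finish becomes 17.

3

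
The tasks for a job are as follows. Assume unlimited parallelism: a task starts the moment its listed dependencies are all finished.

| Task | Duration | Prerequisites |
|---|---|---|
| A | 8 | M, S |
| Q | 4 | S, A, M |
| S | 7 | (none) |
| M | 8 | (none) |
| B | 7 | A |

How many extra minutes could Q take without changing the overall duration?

The longest chain is M→A→B = 8+8+7 = 23; overall finish 23 minutes.
The longest chain containing Q totals 20 minutes.
Float = 23 − 20 = 3.

3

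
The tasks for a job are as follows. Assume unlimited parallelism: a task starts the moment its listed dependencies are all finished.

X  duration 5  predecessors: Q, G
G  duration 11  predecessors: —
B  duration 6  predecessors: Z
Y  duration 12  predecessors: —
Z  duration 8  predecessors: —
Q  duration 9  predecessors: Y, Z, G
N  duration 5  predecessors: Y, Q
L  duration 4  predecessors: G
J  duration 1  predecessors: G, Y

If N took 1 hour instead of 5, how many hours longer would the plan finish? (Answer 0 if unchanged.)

0

The binding path is Y→Q→N = 12+9+5 = 26; finish at 26 hours.
N is on the critical path; changing it to 1 makes that path 22 hours.
Now Y→Q→X = 12+9+5 = 26 is longest, so the finish becomes 26 hours.
Change in finish: 26 − 26 = +0 hours.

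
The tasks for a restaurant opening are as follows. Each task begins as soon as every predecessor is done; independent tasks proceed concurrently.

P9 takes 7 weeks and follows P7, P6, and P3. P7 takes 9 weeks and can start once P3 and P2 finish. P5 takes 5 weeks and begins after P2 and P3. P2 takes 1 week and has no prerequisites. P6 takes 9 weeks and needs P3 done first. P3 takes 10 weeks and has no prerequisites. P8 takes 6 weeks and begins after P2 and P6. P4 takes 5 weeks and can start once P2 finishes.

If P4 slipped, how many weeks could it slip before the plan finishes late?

20

The longest chain is P3→P6→P9 = 10+9+7 = 26; overall finish 26 weeks.
Longest path through P4: 6 weeks (earliest finish 6, latest finish 26).
Slack of P4 = 21 − 1 = 20 weeks.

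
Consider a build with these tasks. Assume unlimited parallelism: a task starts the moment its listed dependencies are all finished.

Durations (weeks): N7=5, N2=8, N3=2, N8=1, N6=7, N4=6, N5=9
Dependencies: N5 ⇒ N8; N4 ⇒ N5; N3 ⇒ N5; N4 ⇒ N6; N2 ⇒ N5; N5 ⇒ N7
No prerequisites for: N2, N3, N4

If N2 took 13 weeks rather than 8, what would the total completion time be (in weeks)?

The binding path is N2→N5→N7 = 8+9+5 = 22; finish at 22 weeks.
Since N2 is critical, the +5 change carries straight to that chain (now 27 weeks).
No other chain overtakes it, so the finish is 27 weeks.

27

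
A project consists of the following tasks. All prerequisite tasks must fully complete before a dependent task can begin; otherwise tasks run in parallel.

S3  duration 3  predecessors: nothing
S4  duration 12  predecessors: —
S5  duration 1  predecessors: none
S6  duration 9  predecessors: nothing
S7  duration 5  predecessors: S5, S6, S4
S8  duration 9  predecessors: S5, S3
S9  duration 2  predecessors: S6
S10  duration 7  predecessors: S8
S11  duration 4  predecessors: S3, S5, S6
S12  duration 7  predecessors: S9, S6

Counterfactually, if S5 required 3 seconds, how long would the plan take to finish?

Critical path before the change: S3→S8→S10 = 3+9+7 = 19 giving 19 seconds.
S5 has 2 seconds of float (longest path through it is 17).
The critical path is still S3→S8→S10; finish is now 19 seconds.

19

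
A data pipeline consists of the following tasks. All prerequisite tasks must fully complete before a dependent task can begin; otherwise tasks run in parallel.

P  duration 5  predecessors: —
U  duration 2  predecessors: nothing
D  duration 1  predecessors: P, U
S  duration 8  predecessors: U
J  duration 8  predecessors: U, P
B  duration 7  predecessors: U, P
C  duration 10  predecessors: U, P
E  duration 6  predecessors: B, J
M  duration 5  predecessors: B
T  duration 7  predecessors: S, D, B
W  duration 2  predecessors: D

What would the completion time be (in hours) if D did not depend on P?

19

With the dependency in place, P→J→E = 5+8+6 = 19 sets the finish at 19 hours.
Without P→D, D's earliest start moves from 5 to 2.
After: P→J→E = 5+8+6 = 19 → 19 hours.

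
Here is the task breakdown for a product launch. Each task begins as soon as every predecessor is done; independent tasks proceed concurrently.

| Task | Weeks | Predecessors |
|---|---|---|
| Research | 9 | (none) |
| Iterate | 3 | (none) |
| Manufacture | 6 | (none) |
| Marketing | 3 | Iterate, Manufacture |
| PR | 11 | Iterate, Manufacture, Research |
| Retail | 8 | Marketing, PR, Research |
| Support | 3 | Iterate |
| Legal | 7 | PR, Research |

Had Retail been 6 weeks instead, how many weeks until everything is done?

Critical path before the change: Research→PR→Retail = 9+11+8 = 28 giving 28 weeks.
Retail lies on that path, so at 6 weeks the path becomes 26 weeks.
New critical path: Research→PR→Legal = 9+11+7 = 27 ⇒ 27 weeks.

27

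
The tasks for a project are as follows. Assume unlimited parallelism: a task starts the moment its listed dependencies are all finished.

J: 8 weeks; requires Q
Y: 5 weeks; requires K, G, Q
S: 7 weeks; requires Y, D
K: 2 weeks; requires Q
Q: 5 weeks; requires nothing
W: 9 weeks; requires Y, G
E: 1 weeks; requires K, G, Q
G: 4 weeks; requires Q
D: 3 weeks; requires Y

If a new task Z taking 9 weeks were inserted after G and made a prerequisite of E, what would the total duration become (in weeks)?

24

Originally the plan takes 24 weeks.
With Z inserted, E now waits for max(K, G, Q, Z).
New critical path: Q→G→Y→D→S = 5+4+5+3+7 = 24 ⇒ 24 weeks.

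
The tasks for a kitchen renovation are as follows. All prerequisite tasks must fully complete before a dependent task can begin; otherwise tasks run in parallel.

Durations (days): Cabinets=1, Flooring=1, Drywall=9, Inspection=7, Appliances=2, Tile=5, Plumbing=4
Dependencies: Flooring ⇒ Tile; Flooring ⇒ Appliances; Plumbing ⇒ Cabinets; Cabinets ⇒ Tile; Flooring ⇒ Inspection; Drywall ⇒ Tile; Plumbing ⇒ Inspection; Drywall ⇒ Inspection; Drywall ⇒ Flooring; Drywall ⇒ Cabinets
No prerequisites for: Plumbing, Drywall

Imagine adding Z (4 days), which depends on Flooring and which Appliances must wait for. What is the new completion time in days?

17

Originally the schedule takes 17 days.
With Z inserted, Appliances now waits for max(Flooring, Z).
New critical path: Drywall→Flooring→Inspection = 9+1+7 = 17 ⇒ 17 days.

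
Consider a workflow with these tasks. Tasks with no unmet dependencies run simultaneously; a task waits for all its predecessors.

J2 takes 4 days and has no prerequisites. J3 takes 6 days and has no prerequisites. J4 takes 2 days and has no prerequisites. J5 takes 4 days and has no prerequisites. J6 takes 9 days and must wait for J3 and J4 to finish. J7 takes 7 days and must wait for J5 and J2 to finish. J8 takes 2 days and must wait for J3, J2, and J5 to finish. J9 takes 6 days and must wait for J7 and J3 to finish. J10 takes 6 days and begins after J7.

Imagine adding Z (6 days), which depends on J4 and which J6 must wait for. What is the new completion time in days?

Originally the schedule takes 17 days.
With Z inserted, J6 now waits for max(J3, J4, Z).
New critical path: J2→J7→J9 = 4+7+6 = 17 ⇒ 17 days.

17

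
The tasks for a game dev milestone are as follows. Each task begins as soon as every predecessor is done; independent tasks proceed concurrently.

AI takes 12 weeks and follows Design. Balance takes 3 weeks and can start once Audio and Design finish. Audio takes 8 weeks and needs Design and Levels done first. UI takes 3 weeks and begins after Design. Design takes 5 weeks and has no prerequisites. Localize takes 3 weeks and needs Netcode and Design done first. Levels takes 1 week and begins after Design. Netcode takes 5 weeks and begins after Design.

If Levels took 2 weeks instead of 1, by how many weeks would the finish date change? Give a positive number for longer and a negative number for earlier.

As given, the longest chain is Design→Levels→Audio→Balance = 5+1+8+3 = 17, so the finish is 17 weeks.
Since Levels is critical, the +1 change carries straight to that chain (now 18 weeks).
That remains the longest chain; total 18 weeks.
Change in finish: 18 − 17 = +1 weeks.

1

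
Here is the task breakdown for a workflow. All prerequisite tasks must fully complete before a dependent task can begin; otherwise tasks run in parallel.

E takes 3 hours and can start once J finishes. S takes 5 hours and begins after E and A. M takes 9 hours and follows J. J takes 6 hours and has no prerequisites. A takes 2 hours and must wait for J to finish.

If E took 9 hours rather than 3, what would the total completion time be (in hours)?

20

Baseline: J→M = 6+9 = 15 → 15 hours.
The longest path through E is only 14 hours, so E has float 1.
Now J→E→S = 6+9+5 = 20 is longest, so the finish becomes 20 hours.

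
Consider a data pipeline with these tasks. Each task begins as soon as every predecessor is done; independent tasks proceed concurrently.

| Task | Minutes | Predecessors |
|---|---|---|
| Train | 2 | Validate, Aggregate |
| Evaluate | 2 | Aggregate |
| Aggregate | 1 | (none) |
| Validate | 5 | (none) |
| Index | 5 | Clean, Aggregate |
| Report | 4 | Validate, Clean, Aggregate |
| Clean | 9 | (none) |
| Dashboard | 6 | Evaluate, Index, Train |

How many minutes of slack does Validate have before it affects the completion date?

The longest chain is Clean→Index→Dashboard = 9+5+6 = 20; overall finish 20 minutes.
Validate finishes as early as 5 and must finish by 12.
So Validate can slip 12 − 5 = 7 minutes.

7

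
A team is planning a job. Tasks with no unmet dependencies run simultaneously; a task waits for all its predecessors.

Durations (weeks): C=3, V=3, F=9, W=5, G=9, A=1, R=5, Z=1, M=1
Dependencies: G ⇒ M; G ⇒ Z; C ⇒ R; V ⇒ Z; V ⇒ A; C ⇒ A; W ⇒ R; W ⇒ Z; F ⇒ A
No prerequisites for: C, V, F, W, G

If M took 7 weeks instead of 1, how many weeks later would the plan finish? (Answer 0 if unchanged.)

6

Critical path before the change: G→M = 9+1 = 10 giving 10 weeks.
M is on the critical path; changing it to 7 makes that path 16 weeks.
That remains the longest chain; total 16 weeks.
Change in finish: 16 − 10 = +6 weeks.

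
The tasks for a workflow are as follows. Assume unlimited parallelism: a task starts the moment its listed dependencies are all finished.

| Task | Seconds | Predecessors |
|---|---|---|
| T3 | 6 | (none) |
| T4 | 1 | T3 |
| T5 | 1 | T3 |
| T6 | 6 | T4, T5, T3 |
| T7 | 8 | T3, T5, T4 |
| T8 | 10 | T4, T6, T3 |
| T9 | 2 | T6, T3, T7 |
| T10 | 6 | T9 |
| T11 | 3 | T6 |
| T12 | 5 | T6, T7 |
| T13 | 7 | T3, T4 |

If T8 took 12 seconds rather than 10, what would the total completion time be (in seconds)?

Critical path before the change: T3→T4→T6→T8 = 6+1+6+10 = 23 giving 23 seconds.
Since T8 is critical, the +2 change carries straight to that chain (now 25 seconds).
No other chain overtakes it, so the finish is 25 seconds.

25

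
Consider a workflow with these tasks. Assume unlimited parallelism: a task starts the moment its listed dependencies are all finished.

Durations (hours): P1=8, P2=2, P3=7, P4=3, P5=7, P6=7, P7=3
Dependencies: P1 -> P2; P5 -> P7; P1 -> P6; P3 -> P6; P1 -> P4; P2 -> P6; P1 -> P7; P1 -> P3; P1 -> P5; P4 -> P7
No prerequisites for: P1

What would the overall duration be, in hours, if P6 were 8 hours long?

23

Critical path before the change: P1→P3→P6 = 8+7+7 = 22 giving 22 hours.
P6 lies on that path, so at 8 hours the path becomes 23 hours.
That remains the longest chain; total 23 hours.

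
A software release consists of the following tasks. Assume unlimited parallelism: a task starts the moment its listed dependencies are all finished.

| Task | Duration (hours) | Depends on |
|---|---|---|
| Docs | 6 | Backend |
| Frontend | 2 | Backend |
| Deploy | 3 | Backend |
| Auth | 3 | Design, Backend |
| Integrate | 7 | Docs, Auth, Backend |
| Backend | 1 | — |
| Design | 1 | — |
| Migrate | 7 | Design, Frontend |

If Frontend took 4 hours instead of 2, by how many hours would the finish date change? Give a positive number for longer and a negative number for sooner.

0

Critical path before the change: Backend→Docs→Integrate = 1+6+7 = 14 giving 14 hours.
Frontend is off the critical path — its longest chain is 10 hours, giving 4 of slack.
No other chain overtakes it, so the finish is 14 hours.
Change in finish: 14 − 14 = +0 hours.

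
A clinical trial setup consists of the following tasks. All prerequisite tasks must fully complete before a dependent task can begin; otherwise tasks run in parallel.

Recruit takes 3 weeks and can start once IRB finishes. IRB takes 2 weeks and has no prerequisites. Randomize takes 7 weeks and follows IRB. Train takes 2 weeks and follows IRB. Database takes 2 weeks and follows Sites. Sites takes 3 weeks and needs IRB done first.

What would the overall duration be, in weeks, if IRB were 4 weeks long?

As given, the longest chain is IRB→Randomize = 2+7 = 9, so the finish is 9 weeks.
Since IRB is critical, the +2 change carries straight to that chain (now 11 weeks).
That remains the longest chain; total 11 weeks.

11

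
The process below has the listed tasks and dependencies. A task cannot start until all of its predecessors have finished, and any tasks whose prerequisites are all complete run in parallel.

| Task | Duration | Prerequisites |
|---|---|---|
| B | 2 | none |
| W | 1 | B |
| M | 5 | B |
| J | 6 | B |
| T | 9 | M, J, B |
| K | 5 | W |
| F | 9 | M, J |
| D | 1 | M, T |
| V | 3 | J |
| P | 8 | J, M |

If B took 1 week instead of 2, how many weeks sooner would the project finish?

Actual critical path: B→J→T→D = 2+6+9+1 = 18 ⇒ 18 weeks.
B is on the critical path; changing it to 1 makes that path 17 weeks.
No other chain overtakes it, so the finish is 17 weeks.
Change in finish: 17 − 18 = -1 weeks.

1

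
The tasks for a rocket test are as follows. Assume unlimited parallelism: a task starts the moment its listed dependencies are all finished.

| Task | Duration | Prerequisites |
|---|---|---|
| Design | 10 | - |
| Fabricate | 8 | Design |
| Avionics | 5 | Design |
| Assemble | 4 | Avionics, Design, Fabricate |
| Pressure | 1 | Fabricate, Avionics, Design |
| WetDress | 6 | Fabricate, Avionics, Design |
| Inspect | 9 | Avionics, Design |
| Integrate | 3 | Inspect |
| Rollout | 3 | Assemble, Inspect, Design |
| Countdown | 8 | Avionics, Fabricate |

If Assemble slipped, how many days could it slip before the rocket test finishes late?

2

Design→Avionics→Inspect→Integrate = 10+5+9+3 = 27 sets the makespan at 27 days.
Longest path through Assemble: 25 days (earliest finish 22, latest finish 24).
Float = 27 − 25 = 2.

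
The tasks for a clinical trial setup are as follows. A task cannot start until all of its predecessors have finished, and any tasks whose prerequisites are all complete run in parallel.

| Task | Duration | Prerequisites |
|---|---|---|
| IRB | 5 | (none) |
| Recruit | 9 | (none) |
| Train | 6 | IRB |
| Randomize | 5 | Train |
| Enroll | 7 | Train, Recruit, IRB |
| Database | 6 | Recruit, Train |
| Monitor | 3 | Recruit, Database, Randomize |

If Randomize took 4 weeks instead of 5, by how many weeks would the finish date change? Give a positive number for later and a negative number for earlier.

Baseline: IRB→Train→Database→Monitor = 5+6+6+3 = 20 → 20 weeks.
Randomize has 1 week of float (longest path through it is 19).
That remains the longest chain; total 20 weeks.
Change in finish: 20 − 20 = +0 weeks.

0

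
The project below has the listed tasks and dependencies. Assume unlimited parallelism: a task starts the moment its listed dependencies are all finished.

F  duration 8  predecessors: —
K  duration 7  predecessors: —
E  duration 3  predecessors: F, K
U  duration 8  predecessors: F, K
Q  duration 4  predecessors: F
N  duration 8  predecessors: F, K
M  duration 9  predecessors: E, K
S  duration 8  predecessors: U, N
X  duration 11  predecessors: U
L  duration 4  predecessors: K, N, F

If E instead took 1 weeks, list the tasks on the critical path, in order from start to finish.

F, U, X

As given, the longest chain is F→U→X = 8+8+11 = 27, so the finish is 27 weeks.
The longest path through E is only 20 weeks, so E has float 7.
The critical path is still F→U→X; finish is now 27 weeks.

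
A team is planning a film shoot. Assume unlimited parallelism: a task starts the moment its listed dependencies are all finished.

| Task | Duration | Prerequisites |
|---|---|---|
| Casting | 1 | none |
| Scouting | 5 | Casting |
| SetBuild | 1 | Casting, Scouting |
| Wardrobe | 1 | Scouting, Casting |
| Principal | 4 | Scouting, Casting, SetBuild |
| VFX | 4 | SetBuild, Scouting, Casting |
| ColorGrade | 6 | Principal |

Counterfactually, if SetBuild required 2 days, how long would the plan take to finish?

The binding path is Casting→Scouting→SetBuild→Principal→ColorGrade = 1+5+1+4+6 = 17; finish at 17 days.
Since SetBuild is critical, the +1 change carries straight to that chain (now 18 days).
The critical path is still Casting→Scouting→SetBuild→Principal→ColorGrade; finish is now 18 days.

18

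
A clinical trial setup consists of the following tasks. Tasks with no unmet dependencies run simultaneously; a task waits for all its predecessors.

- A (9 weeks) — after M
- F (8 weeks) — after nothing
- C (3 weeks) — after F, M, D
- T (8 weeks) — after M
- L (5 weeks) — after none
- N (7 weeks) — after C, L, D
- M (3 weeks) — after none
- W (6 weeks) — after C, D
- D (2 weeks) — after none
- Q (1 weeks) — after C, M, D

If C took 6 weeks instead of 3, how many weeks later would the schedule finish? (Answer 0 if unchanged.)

3

The binding path is F→C→N = 8+3+7 = 18; finish at 18 weeks.
C lies on that path, so at 6 weeks the path becomes 21 weeks.
That remains the longest chain; total 21 weeks.
Change in finish: 21 − 18 = +3 weeks.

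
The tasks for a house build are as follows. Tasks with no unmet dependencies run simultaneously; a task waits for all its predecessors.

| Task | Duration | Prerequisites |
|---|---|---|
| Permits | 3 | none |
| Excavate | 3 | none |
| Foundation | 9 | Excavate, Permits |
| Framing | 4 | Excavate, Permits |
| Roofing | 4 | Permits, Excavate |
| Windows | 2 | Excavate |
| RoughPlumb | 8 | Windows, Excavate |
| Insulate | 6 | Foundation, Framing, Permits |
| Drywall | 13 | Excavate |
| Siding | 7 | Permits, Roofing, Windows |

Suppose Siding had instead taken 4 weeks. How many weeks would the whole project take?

Baseline: Permits→Foundation→Insulate = 3+9+6 = 18 → 18 weeks.
Siding is off the critical path — its longest chain is 14 weeks, giving 4 of slack.
The critical path is still Permits→Foundation→Insulate; finish is now 18 weeks.

18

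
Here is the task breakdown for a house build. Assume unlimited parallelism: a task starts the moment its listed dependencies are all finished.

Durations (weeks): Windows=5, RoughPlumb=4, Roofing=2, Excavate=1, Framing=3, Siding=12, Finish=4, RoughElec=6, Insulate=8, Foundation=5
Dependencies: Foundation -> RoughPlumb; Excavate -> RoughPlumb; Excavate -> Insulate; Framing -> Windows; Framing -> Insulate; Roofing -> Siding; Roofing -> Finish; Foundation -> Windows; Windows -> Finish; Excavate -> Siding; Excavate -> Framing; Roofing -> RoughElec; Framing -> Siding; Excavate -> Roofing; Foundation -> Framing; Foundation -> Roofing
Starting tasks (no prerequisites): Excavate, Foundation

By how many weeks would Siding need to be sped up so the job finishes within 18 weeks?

Current finish: 20 weeks; target: 18.
Siding is on every critical path, so each week cut from Siding cuts the finish by one (this holds down to a finish of 17).
Need 20 − 18 = 2 weeks off Siding → Siding becomes 10 weeks, finish becomes 18.

2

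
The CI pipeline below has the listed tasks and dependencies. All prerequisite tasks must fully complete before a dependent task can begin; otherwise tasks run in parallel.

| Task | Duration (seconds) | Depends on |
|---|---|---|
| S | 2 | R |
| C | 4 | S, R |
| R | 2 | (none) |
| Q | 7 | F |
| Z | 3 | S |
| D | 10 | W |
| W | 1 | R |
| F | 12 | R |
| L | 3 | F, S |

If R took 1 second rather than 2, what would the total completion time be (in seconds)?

The binding path is R→F→Q = 2+12+7 = 21; finish at 21 seconds.
Since R is critical, the -1 change carries straight to that chain (now 20 seconds).
The critical path is still R→F→Q; finish is now 20 seconds.

20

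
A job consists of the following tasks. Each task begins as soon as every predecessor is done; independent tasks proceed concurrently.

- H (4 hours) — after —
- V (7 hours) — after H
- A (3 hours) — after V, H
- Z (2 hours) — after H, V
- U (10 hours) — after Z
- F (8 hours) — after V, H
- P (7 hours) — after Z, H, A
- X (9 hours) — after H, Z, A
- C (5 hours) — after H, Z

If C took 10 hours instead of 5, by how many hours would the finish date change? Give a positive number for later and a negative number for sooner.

0

Actual critical path: H→V→A→X = 4+7+3+9 = 23 ⇒ 23 hours.
C has 5 hours of float (longest path through it is 18).
No other chain overtakes it, so the finish is 23 hours.
Change in finish: 23 − 23 = +0 hours.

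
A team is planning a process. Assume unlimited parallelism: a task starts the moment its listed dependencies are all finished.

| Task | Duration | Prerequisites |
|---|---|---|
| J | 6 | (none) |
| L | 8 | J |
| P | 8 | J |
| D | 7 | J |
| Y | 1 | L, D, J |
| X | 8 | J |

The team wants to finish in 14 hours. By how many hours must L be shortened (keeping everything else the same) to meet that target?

Current finish: 15 hours; target: 14.
L is on every critical path, so each hour cut from L cuts the finish by one (this holds down to a finish of 14).
Need 15 − 14 = 1 hour off L → L becomes 7 hours, finish becomes 14.

1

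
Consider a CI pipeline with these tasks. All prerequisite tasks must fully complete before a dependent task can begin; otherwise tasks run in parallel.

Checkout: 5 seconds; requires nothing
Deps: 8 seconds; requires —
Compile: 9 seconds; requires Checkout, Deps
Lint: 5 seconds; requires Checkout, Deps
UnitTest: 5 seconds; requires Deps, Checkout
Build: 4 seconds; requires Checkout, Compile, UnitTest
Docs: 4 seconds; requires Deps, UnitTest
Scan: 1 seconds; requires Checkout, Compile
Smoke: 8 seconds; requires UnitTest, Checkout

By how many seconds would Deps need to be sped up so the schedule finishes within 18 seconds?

Current finish: 21 seconds; target: 18.
Deps is on every critical path, so each second cut from Deps cuts the finish by one (this holds down to a finish of 18).
Need 21 − 18 = 3 seconds off Deps → Deps becomes 5 seconds, finish becomes 18.

3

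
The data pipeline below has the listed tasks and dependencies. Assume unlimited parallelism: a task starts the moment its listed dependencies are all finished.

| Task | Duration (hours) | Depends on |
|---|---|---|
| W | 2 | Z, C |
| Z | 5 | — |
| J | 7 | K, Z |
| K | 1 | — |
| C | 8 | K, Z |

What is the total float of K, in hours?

4

Z→C→W = 5+8+2 = 15 sets the makespan at 15 hours.
Longest path through K: 11 hours (earliest finish 1, latest finish 5).
Float = 15 − 11 = 4.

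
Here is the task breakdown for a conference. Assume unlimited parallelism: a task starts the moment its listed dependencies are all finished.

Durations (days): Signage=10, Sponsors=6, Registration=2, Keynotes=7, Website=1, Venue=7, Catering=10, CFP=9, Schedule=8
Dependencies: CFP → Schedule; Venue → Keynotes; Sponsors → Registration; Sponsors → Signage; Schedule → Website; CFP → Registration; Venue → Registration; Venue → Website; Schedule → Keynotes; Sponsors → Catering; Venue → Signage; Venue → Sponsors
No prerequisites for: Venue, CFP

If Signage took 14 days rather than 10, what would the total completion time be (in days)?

27

The binding path is CFP→Schedule→Keynotes = 9+8+7 = 24; finish at 24 days.
Signage has 1 day of float (longest path through it is 23).
The binding chain switches to Venue→Sponsors→Signage = 7+6+14 = 27; finish 27 days.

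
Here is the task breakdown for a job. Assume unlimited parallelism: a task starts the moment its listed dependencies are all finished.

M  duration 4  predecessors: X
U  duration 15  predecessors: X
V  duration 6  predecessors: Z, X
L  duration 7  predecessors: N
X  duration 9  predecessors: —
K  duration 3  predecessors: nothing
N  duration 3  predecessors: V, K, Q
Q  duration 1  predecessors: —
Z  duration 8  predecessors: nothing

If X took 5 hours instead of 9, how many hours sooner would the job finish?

1

Actual critical path: X→V→N→L = 9+6+3+7 = 25 ⇒ 25 hours.
Since X is critical, the -4 change carries straight to that chain (now 21 hours).
New critical path: Z→V→N→L = 8+6+3+7 = 24 ⇒ 24 hours.
Change in finish: 24 − 25 = -1 hours.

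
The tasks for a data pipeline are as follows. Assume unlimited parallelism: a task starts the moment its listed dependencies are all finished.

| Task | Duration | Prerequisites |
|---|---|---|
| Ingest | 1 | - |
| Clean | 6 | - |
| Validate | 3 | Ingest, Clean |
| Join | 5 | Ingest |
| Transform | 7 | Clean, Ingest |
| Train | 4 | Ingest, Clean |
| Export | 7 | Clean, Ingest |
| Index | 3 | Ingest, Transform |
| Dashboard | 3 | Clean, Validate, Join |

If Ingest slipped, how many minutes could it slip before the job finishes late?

Clean→Transform→Index = 6+7+3 = 16 sets the makespan at 16 minutes.
The longest chain containing Ingest totals 11 minutes.
So Ingest can slip 6 − 1 = 5 minutes.

5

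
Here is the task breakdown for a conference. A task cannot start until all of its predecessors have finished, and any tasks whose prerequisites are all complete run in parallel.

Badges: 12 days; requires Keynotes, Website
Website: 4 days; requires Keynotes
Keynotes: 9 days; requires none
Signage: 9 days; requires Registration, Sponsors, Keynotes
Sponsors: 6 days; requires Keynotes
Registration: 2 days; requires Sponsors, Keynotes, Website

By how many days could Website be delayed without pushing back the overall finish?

The longest chain is Keynotes→Sponsors→Registration→Signage = 9+6+2+9 = 26; overall finish 26 days.
Website finishes as early as 13 and must finish by 14.
So Website can slip 14 − 13 = 1 day.

1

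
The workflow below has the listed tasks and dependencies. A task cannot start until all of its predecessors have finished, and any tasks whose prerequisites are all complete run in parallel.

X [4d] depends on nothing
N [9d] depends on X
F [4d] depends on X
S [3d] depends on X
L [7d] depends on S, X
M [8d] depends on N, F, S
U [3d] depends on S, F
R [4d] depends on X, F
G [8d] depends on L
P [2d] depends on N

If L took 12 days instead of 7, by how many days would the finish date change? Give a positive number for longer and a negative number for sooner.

Baseline: X→S→L→G = 4+3+7+8 = 22 → 22 days.
L is on the critical path; changing it to 12 makes that path 27 days.
That remains the longest chain; total 27 days.
Change in finish: 27 − 22 = +5 days.

5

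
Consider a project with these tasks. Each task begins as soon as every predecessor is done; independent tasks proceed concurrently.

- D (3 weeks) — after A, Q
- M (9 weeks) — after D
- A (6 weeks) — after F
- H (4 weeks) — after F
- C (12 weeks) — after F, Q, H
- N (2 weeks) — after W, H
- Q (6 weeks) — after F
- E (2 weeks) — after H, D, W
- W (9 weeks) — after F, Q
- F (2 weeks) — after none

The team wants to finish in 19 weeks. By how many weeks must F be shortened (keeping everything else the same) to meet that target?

1

Current finish: 20 weeks; target: 19.
F is on every critical path, so each week cut from F cuts the finish by one (this holds down to a finish of 19).
Need 20 − 19 = 1 week off F → F becomes 1 week, finish becomes 19.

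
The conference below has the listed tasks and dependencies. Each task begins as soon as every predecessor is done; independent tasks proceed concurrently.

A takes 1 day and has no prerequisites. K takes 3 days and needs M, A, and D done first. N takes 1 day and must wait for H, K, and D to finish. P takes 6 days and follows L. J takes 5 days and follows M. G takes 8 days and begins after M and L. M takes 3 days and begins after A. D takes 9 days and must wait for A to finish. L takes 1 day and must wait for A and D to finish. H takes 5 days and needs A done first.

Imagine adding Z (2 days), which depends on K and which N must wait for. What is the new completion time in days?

19

Originally the job takes 19 days.
With Z inserted, N now waits for max(H, K, D, Z).
New critical path: A→D→L→G = 1+9+1+8 = 19 ⇒ 19 days.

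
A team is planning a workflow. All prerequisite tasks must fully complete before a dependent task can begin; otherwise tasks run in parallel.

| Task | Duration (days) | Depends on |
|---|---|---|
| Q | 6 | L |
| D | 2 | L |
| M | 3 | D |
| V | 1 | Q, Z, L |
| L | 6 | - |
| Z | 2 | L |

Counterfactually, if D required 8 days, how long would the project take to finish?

Baseline: L→Q→V = 6+6+1 = 13 → 13 days.
D has 2 days of float (longest path through it is 11).
Now L→D→M = 6+8+3 = 17 is longest, so the finish becomes 17 days.

17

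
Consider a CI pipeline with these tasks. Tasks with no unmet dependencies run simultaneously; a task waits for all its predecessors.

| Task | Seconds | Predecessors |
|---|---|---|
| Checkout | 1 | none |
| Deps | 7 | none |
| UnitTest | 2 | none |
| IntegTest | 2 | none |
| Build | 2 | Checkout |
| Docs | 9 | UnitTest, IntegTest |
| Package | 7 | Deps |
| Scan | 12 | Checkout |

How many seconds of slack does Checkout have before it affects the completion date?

1

The longest chain is Deps→Package = 7+7 = 14; overall finish 14 seconds.
Checkout finishes as early as 1 and must finish by 2.
Slack of Checkout = 1 − 0 = 1 second.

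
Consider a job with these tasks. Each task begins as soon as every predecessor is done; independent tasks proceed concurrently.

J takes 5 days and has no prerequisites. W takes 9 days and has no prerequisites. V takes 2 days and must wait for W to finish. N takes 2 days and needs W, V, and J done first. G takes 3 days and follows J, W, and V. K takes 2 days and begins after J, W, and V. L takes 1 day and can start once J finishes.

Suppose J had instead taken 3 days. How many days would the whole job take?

14

Actual critical path: W→V→G = 9+2+3 = 14 ⇒ 14 days.
J is off the critical path — its longest chain is 8 days, giving 6 of slack.
That remains the longest chain; total 14 days.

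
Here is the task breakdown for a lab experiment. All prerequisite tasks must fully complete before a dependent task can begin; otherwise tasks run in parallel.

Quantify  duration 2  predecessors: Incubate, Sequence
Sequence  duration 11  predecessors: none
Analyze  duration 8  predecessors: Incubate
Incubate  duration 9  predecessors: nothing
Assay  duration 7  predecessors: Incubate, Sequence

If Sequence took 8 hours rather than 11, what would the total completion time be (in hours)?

17

As given, the longest chain is Sequence→Assay = 11+7 = 18, so the finish is 18 hours.
Since Sequence is critical, the -3 change carries straight to that chain (now 15 hours).
New critical path: Incubate→Analyze = 9+8 = 17 ⇒ 17 hours.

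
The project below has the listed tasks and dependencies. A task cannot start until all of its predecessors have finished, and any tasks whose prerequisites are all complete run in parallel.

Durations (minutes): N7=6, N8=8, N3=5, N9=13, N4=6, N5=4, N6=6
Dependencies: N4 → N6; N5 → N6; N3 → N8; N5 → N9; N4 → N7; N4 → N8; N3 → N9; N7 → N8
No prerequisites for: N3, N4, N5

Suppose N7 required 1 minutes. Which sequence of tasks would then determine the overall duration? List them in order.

N3, N9

Actual critical path: N4→N7→N8 = 6+6+8 = 20 ⇒ 20 minutes.
Since N7 is critical, the -5 change carries straight to that chain (now 15 minutes).
The binding chain switches to N3→N9 = 5+13 = 18; finish 18 minutes.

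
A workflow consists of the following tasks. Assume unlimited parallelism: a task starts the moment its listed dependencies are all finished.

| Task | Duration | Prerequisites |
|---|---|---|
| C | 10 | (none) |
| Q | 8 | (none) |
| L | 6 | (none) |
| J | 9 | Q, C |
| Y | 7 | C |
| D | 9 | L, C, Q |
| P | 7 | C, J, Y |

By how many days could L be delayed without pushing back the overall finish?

Critical path: C→J→P = 10+9+7 = 26, so the finish is 26 days.
The longest chain containing L totals 15 days.
Float = 26 − 15 = 11.

11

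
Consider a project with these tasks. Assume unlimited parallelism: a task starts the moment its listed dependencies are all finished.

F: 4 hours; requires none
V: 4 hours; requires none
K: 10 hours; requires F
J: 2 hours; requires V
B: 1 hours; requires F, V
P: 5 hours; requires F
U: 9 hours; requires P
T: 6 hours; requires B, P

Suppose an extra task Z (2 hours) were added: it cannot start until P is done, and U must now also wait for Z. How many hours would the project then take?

Originally the project takes 18 hours.
With Z inserted, U now waits for max(P, Z).
New critical path: F→P→Z→U = 4+5+2+9 = 20 ⇒ 20 hours.

20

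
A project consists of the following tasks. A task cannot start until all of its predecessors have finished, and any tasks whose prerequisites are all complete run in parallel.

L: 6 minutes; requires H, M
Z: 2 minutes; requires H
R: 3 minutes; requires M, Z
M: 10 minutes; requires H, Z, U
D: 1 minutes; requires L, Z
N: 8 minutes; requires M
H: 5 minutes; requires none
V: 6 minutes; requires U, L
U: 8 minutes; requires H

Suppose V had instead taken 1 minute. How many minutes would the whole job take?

Critical path before the change: H→U→M→L→V = 5+8+10+6+6 = 35 giving 35 minutes.
V is on the critical path; changing it to 1 makes that path 30 minutes.
New critical path: H→U→M→N = 5+8+10+8 = 31 ⇒ 31 minutes.

31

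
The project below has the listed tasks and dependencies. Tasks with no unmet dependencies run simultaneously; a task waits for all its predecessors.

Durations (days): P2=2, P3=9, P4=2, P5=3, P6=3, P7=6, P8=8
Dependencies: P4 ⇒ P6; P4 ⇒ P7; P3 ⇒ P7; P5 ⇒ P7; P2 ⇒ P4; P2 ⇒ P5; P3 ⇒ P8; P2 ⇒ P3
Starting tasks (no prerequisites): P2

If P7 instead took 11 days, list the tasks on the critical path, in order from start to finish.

P2, P3, P7

As given, the longest chain is P2→P3→P8 = 2+9+8 = 19, so the finish is 19 days.
P7 has 2 days of float (longest path through it is 17).
The binding chain switches to P2→P3→P7 = 2+9+11 = 22; finish 22 days.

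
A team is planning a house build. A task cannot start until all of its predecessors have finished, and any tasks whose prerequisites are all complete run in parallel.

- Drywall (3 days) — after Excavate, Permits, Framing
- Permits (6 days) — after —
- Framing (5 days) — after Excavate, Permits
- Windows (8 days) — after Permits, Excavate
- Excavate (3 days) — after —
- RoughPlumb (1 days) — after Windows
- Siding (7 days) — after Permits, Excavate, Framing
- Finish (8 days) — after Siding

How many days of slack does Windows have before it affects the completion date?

Permits→Framing→Siding→Finish = 6+5+7+8 = 26 sets the makespan at 26 days.
Windows finishes as early as 14 and must finish by 25.
So Windows can slip 25 − 14 = 11 days.

11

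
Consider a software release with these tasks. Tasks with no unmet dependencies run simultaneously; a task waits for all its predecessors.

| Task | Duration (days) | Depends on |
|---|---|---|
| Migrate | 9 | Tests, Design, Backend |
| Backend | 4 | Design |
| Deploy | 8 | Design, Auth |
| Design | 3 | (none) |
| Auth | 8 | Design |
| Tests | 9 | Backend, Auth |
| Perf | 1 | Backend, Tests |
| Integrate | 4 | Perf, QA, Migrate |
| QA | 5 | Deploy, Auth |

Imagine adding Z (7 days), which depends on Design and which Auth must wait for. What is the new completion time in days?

40

Originally the schedule takes 33 days.
With Z inserted, Auth now waits for max(Design, Z).
New critical path: Design→Z→Auth→Tests→Migrate→Integrate = 3+7+8+9+9+4 = 40 ⇒ 40 days.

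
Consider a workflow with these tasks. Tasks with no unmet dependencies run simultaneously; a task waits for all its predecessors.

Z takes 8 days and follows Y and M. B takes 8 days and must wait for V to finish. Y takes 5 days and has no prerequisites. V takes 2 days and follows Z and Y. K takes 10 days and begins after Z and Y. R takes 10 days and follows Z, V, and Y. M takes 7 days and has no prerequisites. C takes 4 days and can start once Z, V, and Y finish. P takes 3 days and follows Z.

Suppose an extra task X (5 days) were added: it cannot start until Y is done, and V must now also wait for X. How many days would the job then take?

27

Originally the job takes 27 days.
With X inserted, V now waits for max(Z, Y, X).
New critical path: M→Z→V→R = 7+8+2+10 = 27 ⇒ 27 days.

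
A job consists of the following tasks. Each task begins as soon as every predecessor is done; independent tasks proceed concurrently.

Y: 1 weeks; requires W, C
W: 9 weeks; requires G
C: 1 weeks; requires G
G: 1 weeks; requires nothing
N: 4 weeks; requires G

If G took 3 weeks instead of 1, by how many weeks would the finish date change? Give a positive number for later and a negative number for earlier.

The binding path is G→W→Y = 1+9+1 = 11; finish at 11 weeks.
Since G is critical, the +2 change carries straight to that chain (now 13 weeks).
That remains the longest chain; total 13 weeks.
Change in finish: 13 − 11 = +2 weeks.

2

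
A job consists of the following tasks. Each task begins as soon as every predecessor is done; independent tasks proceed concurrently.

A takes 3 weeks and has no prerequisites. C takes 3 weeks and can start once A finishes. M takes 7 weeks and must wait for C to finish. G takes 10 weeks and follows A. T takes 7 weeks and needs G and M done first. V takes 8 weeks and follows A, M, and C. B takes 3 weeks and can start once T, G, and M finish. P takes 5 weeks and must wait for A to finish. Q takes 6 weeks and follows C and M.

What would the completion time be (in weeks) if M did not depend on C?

23

With the dependency in place, A→C→M→T→B = 3+3+7+7+3 = 23 sets the finish at 23 weeks.
Without C→M, M's earliest start moves from 6 to 0.
The longest chain is now A→G→T→B = 3+10+7+3 = 23, so the project takes 23 weeks.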